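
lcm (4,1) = 4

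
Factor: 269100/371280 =2^( - 2)*3^1 * 5^1*7^(-1)*17^ (- 1)*23^1 = 345/476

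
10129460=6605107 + 3524353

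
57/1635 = 19/545 = 0.03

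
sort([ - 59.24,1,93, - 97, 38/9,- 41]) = [ - 97, - 59.24, - 41, 1, 38/9,  93 ] 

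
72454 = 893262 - 820808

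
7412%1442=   202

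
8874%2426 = 1596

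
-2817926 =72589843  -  75407769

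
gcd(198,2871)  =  99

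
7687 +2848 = 10535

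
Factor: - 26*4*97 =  - 2^3*13^1*97^1  =  - 10088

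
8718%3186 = 2346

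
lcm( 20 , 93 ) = 1860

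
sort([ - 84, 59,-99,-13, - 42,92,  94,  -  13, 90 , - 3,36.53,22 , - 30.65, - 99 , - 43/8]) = [-99, - 99, - 84, - 42,- 30.65, - 13, - 13 , - 43/8,  -  3,  22,36.53,  59, 90,92,94 ]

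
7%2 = 1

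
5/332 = 5/332 = 0.02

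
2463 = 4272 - 1809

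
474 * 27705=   13132170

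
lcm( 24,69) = 552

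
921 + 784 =1705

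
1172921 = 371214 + 801707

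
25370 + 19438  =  44808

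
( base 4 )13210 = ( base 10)484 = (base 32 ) F4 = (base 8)744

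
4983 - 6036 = -1053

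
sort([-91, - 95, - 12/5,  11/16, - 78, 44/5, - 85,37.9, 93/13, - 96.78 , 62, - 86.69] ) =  [ - 96.78, - 95,-91, - 86.69,- 85,-78, - 12/5, 11/16, 93/13, 44/5, 37.9,62 ]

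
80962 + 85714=166676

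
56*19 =1064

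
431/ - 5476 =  - 431/5476 = - 0.08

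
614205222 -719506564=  - 105301342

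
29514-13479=16035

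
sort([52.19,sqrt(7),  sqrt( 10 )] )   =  [ sqrt(7), sqrt( 10) , 52.19 ]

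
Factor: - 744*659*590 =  - 2^4*3^1 * 5^1*31^1*59^1*659^1  =  -289274640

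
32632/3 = 32632/3= 10877.33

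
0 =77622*0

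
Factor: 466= 2^1*233^1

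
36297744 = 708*51268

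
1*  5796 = 5796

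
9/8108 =9/8108 = 0.00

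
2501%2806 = 2501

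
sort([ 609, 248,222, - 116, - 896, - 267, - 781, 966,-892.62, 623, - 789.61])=[ - 896,-892.62, - 789.61,  -  781, - 267, - 116, 222,248, 609, 623, 966] 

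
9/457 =9/457= 0.02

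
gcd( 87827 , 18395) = 1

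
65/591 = 65/591 = 0.11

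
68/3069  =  68/3069= 0.02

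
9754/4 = 2438 + 1/2 = 2438.50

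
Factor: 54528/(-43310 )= -384/305 = - 2^7*3^1*5^( - 1 )*61^( - 1) 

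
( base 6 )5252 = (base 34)10S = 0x4a0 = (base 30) 19e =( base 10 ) 1184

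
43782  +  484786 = 528568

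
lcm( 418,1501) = 33022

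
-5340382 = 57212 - 5397594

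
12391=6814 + 5577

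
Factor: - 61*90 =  - 5490 = - 2^1*3^2*5^1*61^1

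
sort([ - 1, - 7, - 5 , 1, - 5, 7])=[-7, - 5, - 5, - 1, 1,  7 ] 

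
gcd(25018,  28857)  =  1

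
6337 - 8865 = -2528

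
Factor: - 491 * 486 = - 238626 =-2^1 *3^5*491^1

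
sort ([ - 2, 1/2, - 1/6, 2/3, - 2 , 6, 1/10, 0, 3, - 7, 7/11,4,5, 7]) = [ - 7,- 2, - 2, - 1/6, 0,  1/10, 1/2, 7/11,  2/3,3,4, 5,6, 7]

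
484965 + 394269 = 879234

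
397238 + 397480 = 794718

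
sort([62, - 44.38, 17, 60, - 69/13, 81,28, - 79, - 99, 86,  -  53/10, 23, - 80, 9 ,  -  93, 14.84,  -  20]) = [-99,-93,  -  80, - 79,-44.38, -20,  -  69/13,-53/10, 9, 14.84,  17,23,28,60, 62, 81,86 ]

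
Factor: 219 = 3^1*73^1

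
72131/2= 72131/2 = 36065.50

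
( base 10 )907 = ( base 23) 1ga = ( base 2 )1110001011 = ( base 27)16g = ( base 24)1DJ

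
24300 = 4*6075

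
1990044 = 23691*84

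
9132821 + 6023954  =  15156775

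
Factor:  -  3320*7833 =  - 26005560 = - 2^3*3^1*5^1 * 7^1*83^1*373^1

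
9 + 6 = 15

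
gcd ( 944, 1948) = 4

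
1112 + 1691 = 2803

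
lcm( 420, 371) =22260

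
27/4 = 27/4= 6.75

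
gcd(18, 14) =2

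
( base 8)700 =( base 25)HN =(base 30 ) ES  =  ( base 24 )ig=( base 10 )448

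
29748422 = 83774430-54026008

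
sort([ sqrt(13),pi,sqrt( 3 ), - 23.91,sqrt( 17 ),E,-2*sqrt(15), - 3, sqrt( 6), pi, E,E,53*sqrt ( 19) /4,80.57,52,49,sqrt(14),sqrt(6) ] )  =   [ - 23.91, - 2*sqrt(15),- 3,sqrt( 3),sqrt(6),sqrt( 6),E,E,E,  pi,pi, sqrt(13),  sqrt(14 ),sqrt( 17 ),49,52, 53 *sqrt( 19 ) /4,80.57 ]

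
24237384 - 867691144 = -843453760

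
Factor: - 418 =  - 2^1*11^1*19^1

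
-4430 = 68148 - 72578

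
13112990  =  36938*355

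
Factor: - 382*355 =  - 2^1 * 5^1 * 71^1*191^1=-135610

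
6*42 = 252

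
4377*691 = 3024507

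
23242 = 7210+16032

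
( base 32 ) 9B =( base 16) 12b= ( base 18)GB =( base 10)299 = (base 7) 605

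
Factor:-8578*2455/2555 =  - 4211798/511 = -2^1*7^( - 1)*73^( - 1 )*491^1*4289^1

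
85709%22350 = 18659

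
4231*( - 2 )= - 8462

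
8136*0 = 0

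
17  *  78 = 1326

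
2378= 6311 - 3933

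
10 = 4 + 6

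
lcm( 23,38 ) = 874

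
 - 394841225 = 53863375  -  448704600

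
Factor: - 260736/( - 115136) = 2^1*3^1*97^1*257^( - 1) = 582/257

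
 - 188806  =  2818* (- 67 )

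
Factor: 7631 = 13^1 * 587^1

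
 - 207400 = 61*( - 3400)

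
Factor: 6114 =2^1*3^1*1019^1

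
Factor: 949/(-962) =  - 73/74 = -  2^ (-1 )* 37^ ( - 1) * 73^1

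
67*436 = 29212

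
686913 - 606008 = 80905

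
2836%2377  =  459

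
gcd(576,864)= 288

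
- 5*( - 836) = 4180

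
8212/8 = 1026+1/2 = 1026.50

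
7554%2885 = 1784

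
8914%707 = 430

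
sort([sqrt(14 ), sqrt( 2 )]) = [ sqrt( 2 ),  sqrt(14)] 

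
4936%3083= 1853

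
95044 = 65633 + 29411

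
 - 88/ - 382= 44/191 = 0.23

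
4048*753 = 3048144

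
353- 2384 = - 2031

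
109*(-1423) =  - 155107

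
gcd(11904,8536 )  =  8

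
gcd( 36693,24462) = 12231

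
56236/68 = 827 = 827.00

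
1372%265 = 47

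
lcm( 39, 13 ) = 39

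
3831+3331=7162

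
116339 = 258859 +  - 142520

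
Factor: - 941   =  -941^1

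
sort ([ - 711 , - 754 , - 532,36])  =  [ -754,-711, - 532,36] 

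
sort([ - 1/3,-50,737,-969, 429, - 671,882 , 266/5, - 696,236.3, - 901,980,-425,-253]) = [ - 969, - 901, - 696,-671,-425,  -  253, - 50, - 1/3,266/5,236.3,429,737,882, 980]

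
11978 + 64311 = 76289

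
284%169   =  115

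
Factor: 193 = 193^1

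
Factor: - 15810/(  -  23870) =3^1 * 7^( - 1)*11^( - 1)*17^1 =51/77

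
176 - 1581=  - 1405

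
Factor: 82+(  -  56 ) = 2^1*13^1 = 26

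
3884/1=3884 = 3884.00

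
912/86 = 10 + 26/43  =  10.60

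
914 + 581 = 1495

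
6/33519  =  2/11173 = 0.00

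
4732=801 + 3931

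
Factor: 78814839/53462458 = 2^ ( -1 )*3^1 *7^( - 1)*17^1*83^( - 1)*139^( - 1 )*331^( -1)*1545389^1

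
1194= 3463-2269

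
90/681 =30/227 =0.13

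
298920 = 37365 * 8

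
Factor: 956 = 2^2*239^1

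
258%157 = 101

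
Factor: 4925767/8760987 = 3^( - 3) * 7^1*11^1*17^1*29^(  -  1 )*53^1*67^ ( - 1 )*71^1*167^( - 1 )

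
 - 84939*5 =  - 424695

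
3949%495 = 484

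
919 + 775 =1694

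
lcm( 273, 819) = 819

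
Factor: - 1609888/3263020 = - 2^3*5^( - 1)*7^1*7187^1*163151^( - 1 ) = - 402472/815755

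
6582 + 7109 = 13691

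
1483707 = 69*21503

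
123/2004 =41/668   =  0.06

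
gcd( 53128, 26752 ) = 8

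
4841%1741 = 1359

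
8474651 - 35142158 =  - 26667507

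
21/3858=7/1286 = 0.01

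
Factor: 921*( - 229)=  - 3^1 * 229^1*307^1 = - 210909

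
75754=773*98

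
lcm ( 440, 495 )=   3960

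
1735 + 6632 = 8367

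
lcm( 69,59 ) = 4071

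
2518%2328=190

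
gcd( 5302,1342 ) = 22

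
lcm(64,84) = 1344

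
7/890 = 7/890 = 0.01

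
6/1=6  =  6.00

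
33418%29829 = 3589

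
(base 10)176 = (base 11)150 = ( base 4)2300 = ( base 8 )260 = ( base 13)107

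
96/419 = 96/419 = 0.23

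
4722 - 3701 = 1021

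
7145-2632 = 4513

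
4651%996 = 667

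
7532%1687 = 784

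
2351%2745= 2351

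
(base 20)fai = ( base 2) 1100001001010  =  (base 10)6218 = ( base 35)52N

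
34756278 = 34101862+654416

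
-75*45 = - 3375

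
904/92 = 9 + 19/23 =9.83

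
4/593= 4/593 = 0.01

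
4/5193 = 4/5193 = 0.00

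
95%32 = 31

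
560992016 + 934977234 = 1495969250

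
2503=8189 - 5686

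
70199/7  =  70199/7 =10028.43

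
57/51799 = 57/51799  =  0.00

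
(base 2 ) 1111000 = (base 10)120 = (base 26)4g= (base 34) 3i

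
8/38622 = 4/19311= 0.00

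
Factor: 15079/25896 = 2^( - 3)*3^(- 1) *13^( -1) * 17^1*83^( - 1 )*887^1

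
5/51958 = 5/51958 = 0.00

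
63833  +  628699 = 692532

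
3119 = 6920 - 3801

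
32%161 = 32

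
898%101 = 90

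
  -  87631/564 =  - 87631/564 =- 155.37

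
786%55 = 16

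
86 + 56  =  142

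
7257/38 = 7257/38 = 190.97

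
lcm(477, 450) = 23850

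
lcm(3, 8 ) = 24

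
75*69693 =5226975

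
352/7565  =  352/7565 = 0.05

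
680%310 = 60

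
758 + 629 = 1387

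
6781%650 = 281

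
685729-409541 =276188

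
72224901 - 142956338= - 70731437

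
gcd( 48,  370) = 2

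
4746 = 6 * 791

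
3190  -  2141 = 1049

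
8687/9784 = 8687/9784 = 0.89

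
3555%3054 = 501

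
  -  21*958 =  - 20118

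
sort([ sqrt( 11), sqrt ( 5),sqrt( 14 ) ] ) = [ sqrt( 5 ),sqrt(11), sqrt(14)] 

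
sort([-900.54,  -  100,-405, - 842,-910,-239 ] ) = [-910 , -900.54, - 842,-405, - 239, -100 ] 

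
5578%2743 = 92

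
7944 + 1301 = 9245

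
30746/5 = 6149 + 1/5 = 6149.20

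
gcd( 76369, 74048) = 1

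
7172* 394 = 2825768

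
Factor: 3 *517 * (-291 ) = -3^2* 11^1* 47^1*97^1 = - 451341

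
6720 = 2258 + 4462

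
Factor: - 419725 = -5^2*103^1*163^1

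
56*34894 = 1954064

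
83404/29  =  2876 =2876.00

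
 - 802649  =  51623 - 854272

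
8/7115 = 8/7115  =  0.00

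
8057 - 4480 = 3577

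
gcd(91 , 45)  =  1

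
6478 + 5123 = 11601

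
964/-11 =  - 88 + 4/11   =  - 87.64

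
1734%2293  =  1734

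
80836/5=16167 + 1/5 = 16167.20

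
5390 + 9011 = 14401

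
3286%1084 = 34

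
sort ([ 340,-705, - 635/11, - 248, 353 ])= [ - 705, - 248 , - 635/11,340,  353 ] 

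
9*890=8010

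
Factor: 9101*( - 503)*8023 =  - 19^1*71^1*113^1*479^1*503^1 = - 36727713469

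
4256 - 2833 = 1423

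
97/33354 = 97/33354 =0.00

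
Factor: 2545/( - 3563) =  - 5/7 = - 5^1*7^( - 1) 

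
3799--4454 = 8253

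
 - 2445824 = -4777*512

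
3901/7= 557 + 2/7 =557.29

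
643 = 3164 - 2521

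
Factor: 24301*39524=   960472724 = 2^2*19^1*41^1*241^1 * 1279^1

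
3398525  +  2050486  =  5449011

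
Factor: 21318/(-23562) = - 3^( - 1)*7^(  -  1)*19^1 = - 19/21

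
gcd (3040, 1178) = 38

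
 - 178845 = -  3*59615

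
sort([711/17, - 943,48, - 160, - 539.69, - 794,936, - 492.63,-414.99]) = [ - 943, - 794, - 539.69, - 492.63, - 414.99, - 160,711/17 , 48, 936]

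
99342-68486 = 30856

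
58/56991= 58/56991 = 0.00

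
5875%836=23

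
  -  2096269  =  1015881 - 3112150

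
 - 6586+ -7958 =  - 14544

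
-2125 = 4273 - 6398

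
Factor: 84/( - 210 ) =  - 2/5 = - 2^1*5^ ( - 1 )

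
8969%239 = 126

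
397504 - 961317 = -563813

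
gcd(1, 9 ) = 1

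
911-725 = 186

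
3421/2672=1  +  749/2672  =  1.28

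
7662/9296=3831/4648 = 0.82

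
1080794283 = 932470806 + 148323477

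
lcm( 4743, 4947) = 460071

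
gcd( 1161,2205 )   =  9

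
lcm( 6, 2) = 6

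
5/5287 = 5/5287 = 0.00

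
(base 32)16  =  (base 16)26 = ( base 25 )1D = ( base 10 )38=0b100110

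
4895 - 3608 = 1287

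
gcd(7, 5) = 1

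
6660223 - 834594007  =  -827933784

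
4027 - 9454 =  - 5427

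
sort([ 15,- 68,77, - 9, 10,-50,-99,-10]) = [-99,-68, - 50, -10, - 9,  10,15,77] 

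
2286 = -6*( - 381 )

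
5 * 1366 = 6830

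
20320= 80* 254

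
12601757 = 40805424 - 28203667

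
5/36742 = 5/36742= 0.00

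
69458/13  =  5342 + 12/13 = 5342.92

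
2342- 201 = 2141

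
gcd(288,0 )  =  288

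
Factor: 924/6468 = 7^( - 1 ) = 1/7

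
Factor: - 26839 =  - 26839^1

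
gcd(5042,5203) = 1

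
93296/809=93296/809=115.32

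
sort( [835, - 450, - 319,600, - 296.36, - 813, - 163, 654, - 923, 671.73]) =[ - 923, - 813,-450, - 319, - 296.36  ,-163, 600, 654, 671.73, 835]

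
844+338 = 1182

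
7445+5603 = 13048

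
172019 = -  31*( - 5549) 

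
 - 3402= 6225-9627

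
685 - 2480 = - 1795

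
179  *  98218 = 17581022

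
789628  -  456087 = 333541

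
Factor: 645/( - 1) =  - 3^1*5^1*43^1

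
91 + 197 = 288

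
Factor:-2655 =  - 3^2*5^1*59^1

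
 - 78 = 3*( - 26 ) 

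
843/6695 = 843/6695 = 0.13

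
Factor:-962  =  - 2^1*13^1*37^1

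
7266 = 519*14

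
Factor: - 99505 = -5^1*7^1*2843^1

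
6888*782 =5386416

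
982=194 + 788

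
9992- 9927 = 65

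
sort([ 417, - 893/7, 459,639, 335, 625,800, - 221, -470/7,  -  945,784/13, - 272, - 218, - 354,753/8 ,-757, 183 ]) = [ -945,  -  757  ,-354,-272, - 221, - 218,-893/7,  -  470/7, 784/13, 753/8,183, 335,417,459,625, 639,800]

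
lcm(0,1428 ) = 0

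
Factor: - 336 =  - 2^4 * 3^1*7^1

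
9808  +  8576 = 18384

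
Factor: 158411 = 11^1 * 14401^1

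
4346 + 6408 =10754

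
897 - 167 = 730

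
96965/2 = 48482  +  1/2=48482.50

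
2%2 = 0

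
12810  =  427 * 30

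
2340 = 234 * 10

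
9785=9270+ 515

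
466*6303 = 2937198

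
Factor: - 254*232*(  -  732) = 2^6*3^1*29^1*61^1*127^1 =43135296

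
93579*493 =46134447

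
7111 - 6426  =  685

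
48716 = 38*1282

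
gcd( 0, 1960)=1960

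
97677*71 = 6935067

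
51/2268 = 17/756 = 0.02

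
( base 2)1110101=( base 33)3I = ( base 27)49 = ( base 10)117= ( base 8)165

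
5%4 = 1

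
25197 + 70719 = 95916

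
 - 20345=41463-61808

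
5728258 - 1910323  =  3817935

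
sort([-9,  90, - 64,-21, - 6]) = [ - 64, - 21, -9,-6, 90] 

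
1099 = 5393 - 4294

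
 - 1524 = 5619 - 7143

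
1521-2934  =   - 1413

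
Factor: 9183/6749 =3^1 * 17^( - 1) *397^( - 1 ) * 3061^1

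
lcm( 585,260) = 2340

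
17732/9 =1970 + 2/9 = 1970.22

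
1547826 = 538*2877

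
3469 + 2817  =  6286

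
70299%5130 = 3609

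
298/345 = 298/345 = 0.86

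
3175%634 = 5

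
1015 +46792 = 47807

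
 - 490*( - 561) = 274890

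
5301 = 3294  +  2007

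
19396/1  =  19396  =  19396.00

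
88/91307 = 88/91307 = 0.00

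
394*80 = 31520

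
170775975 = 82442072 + 88333903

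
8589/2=4294+ 1/2 = 4294.50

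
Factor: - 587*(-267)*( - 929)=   -145601241 = - 3^1 * 89^1 * 587^1*929^1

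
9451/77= 9451/77= 122.74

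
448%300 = 148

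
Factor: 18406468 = 2^2*4601617^1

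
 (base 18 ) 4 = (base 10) 4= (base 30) 4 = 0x4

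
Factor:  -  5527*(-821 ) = 4537667 =821^1*5527^1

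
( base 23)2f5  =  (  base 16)580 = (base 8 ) 2600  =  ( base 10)1408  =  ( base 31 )1ED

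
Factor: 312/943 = 2^3*3^1*13^1*23^(  -  1 )*41^( - 1)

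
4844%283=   33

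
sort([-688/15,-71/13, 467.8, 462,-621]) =[ - 621, - 688/15,  -  71/13 , 462, 467.8]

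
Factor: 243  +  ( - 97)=146=2^1 * 73^1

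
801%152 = 41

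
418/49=418/49 =8.53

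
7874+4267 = 12141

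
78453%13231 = 12298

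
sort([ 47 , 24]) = [24, 47]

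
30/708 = 5/118  =  0.04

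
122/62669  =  122/62669 = 0.00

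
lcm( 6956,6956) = 6956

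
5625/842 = 5625/842= 6.68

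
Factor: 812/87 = 28/3 = 2^2 * 3^ (  -  1 )*7^1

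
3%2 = 1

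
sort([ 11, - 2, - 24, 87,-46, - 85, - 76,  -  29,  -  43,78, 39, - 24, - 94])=[  -  94, - 85, - 76, - 46, - 43, - 29, - 24, - 24, - 2,11,39,78,87]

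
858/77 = 78/7 =11.14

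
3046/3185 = 3046/3185 = 0.96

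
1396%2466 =1396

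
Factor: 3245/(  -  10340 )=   -  59/188 = -2^( - 2 )*47^( - 1)*59^1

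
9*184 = 1656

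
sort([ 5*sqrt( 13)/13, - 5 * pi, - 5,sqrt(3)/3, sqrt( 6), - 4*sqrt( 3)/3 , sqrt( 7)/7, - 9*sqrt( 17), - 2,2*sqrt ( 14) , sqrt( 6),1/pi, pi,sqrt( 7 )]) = [ - 9*sqrt(17 ), - 5*pi, - 5,- 4*sqrt( 3)/3,  -  2,1/pi, sqrt(7)/7,sqrt(3)/3, 5 *sqrt( 13)/13, sqrt( 6), sqrt( 6 ), sqrt( 7), pi, 2*sqrt( 14 )]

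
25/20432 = 25/20432 = 0.00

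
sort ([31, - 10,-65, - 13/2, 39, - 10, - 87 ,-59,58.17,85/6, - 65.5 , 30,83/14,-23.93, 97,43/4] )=[ - 87 , - 65.5, - 65, - 59 , - 23.93, - 10, - 10,-13/2,83/14,  43/4,85/6,30,  31, 39, 58.17,  97]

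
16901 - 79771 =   -  62870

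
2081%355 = 306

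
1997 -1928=69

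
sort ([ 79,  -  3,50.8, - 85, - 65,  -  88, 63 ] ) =[ - 88, - 85, -65, - 3, 50.8,63, 79 ] 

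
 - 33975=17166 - 51141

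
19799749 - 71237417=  - 51437668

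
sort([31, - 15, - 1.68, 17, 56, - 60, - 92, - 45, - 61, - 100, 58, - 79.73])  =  [ - 100,-92,-79.73, - 61,  -  60, - 45,-15, -1.68, 17,31, 56 , 58]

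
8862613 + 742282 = 9604895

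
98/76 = 49/38 = 1.29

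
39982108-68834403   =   - 28852295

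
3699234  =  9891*374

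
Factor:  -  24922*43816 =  - 1091982352 =-2^4*17^1 * 733^1 *5477^1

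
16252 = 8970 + 7282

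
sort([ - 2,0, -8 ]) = [ - 8, - 2, 0]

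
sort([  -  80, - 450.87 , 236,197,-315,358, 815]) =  [ - 450.87,-315, - 80, 197, 236,  358,  815 ]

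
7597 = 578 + 7019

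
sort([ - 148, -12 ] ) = [  -  148, - 12] 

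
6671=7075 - 404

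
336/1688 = 42/211= 0.20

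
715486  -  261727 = 453759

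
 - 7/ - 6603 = 7/6603 = 0.00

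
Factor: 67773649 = 67^1*317^1*3191^1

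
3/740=3/740 = 0.00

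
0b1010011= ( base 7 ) 146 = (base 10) 83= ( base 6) 215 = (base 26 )35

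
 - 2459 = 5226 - 7685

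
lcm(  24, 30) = 120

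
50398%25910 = 24488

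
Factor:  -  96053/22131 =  - 3^ ( - 2) * 2459^( - 1)*96053^1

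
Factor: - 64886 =  -  2^1*32443^1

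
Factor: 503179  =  29^1*17351^1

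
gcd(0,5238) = 5238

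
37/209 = 37/209 = 0.18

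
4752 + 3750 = 8502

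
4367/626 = 4367/626 = 6.98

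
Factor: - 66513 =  - 3^1 * 22171^1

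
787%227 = 106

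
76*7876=598576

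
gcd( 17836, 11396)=28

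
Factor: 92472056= 2^3*41^1*281927^1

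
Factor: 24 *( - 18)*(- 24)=10368 =2^7 * 3^4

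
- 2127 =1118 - 3245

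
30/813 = 10/271 = 0.04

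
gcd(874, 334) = 2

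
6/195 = 2/65 = 0.03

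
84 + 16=100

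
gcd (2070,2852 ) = 46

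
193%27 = 4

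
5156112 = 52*99156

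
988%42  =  22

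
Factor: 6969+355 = 7324 = 2^2*1831^1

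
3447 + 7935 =11382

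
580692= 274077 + 306615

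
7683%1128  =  915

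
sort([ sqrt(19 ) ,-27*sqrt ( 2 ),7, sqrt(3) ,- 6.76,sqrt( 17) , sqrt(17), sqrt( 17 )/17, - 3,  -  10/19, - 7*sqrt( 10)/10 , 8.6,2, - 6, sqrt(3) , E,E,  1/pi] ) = [ - 27*sqrt (2 ) , - 6.76,-6,-3,-7*sqrt (10)/10, - 10/19,sqrt( 17)/17,1/pi,  sqrt(3 ), sqrt( 3), 2, E,E, sqrt( 17), sqrt( 17),sqrt(19), 7 , 8.6]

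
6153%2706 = 741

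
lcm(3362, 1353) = 110946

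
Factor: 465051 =3^1*155017^1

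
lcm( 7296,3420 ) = 109440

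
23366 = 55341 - 31975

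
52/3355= 52/3355=0.02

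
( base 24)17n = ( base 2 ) 1011111111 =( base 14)3CB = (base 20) 1I7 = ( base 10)767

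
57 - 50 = 7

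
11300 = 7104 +4196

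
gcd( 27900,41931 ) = 9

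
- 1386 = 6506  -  7892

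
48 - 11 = 37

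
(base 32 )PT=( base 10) 829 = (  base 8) 1475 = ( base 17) 2ED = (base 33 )P4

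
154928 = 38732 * 4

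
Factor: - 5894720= - 2^6*5^1 * 13^2*109^1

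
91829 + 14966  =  106795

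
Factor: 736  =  2^5*23^1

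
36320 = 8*4540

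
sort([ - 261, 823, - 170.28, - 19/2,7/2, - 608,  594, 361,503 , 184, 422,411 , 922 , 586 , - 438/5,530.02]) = [-608,- 261 ,-170.28, - 438/5, - 19/2,7/2,184, 361, 411,422, 503, 530.02, 586, 594,823,  922] 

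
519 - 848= - 329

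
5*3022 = 15110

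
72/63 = 1 + 1/7 = 1.14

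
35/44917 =35/44917 = 0.00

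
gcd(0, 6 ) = 6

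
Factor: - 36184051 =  - 59^1 * 613289^1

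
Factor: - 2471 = -7^1*353^1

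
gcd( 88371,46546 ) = 1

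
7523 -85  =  7438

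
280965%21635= 21345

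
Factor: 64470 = 2^1*3^1 * 5^1 * 7^1*307^1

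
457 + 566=1023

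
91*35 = 3185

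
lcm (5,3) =15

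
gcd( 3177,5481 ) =9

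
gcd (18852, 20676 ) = 12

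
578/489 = 578/489 = 1.18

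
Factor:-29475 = - 3^2*5^2*131^1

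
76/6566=38/3283 = 0.01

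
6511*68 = 442748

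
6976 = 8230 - 1254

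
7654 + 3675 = 11329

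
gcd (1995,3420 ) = 285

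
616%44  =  0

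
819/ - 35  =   - 117/5 = - 23.40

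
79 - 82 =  - 3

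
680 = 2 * 340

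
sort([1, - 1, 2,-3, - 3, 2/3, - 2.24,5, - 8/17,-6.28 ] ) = [-6.28, - 3, - 3, - 2.24, - 1,-8/17, 2/3,1, 2,5]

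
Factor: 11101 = 17^1*653^1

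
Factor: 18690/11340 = 89/54  =  2^( - 1 )*3^ ( - 3 )*89^1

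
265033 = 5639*47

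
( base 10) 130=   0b10000010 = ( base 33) 3v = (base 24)5A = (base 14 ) 94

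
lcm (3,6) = 6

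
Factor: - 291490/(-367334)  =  5^1*11^(-1 )*59^(  -  1 )*103^1 = 515/649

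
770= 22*35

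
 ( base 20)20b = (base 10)811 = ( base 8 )1453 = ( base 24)19j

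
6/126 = 1/21 =0.05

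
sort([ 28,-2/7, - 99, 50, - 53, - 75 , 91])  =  [  -  99, -75, - 53, - 2/7, 28 , 50, 91]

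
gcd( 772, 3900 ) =4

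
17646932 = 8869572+8777360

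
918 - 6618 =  - 5700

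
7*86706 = 606942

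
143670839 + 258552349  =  402223188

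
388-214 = 174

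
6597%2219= 2159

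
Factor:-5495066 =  - 2^1 * 19^1*41^1  *3527^1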